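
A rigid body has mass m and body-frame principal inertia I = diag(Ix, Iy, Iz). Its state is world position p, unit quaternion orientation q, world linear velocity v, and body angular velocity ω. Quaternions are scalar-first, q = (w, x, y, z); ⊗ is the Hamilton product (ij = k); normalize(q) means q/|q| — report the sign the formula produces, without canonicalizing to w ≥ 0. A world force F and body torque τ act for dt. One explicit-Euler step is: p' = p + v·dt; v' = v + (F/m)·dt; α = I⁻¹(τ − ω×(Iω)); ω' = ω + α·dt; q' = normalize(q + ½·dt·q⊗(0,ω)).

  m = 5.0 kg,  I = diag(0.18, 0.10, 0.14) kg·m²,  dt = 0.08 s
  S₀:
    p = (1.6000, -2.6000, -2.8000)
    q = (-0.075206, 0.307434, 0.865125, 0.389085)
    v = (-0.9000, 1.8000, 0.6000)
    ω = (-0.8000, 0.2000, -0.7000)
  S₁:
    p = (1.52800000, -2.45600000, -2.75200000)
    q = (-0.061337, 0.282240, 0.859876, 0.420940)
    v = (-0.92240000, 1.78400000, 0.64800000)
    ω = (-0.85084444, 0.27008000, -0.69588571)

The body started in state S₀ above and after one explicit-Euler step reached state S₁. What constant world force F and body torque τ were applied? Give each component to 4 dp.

F = (-1.4000, -1.0000, 3.0000)
τ = (-0.1200, 0.1100, 0.0200)

rate change Δω = (-0.05084444, 0.07008000, 0.00411429)
precession coupling = (-0.0056, 0.0224, 0.0128)
I·α + gyro = (-0.1200, 0.1100, 0.0200)
Δv = v₁−v₀ = (-0.02240000, -0.01600000, 0.04800000)
applied force F = (-1.4000, -1.0000, 3.0000)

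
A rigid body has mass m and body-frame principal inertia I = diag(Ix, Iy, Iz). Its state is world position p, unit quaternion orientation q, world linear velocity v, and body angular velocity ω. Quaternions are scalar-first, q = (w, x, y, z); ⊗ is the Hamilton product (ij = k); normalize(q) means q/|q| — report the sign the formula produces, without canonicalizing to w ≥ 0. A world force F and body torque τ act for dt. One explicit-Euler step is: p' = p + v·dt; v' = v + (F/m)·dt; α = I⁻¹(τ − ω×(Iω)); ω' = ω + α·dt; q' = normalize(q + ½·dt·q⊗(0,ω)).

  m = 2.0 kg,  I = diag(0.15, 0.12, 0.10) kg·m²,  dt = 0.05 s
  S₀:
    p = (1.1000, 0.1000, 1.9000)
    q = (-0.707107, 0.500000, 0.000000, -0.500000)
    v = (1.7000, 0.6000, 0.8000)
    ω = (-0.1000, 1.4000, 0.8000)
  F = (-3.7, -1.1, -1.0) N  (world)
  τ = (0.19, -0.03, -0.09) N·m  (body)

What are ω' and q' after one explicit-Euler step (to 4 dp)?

ω×(Iω) gyroscopic = (-0.0224, -0.0040, 0.0042)
angular accel α = (1.4160, -0.2167, -0.9420)
ω' = ω + α·dt = (-0.0292, 1.3892, 0.7529)
Hamilton product q⊗(0,ω) = (0.4500000, 0.7707107, -1.3399498, 0.1343144)
q' = normalize(q + ½dt·q⊗(0,ω)) = (-0.6953, 0.5188, -0.0335, -0.4962)

ω' = (-0.0292, 1.3892, 0.7529)
q' = (-0.6953, 0.5188, -0.0335, -0.4962)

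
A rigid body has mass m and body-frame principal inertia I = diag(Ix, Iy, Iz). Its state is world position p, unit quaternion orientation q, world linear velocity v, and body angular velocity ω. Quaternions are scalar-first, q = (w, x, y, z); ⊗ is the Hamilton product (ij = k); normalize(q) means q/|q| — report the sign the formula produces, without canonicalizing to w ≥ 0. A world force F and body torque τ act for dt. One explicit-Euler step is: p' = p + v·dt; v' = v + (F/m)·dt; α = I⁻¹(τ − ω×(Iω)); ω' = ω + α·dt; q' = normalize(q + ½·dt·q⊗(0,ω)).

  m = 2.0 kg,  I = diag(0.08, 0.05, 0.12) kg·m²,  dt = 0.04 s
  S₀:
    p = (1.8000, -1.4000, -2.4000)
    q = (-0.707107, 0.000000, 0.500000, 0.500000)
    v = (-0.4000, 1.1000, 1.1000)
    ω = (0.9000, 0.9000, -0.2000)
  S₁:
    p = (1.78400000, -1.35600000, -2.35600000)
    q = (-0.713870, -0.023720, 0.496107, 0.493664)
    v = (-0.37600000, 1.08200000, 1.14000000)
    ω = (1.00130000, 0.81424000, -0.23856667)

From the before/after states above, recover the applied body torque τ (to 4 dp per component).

Δω = ω₁−ω₀ = (0.10130000, -0.08576000, -0.03856667)
ω₀×(Iω₀) = (-0.0126, 0.0072, -0.0243)
I·α + gyro = (0.1900, -0.1000, -0.1400)

τ = (0.1900, -0.1000, -0.1400)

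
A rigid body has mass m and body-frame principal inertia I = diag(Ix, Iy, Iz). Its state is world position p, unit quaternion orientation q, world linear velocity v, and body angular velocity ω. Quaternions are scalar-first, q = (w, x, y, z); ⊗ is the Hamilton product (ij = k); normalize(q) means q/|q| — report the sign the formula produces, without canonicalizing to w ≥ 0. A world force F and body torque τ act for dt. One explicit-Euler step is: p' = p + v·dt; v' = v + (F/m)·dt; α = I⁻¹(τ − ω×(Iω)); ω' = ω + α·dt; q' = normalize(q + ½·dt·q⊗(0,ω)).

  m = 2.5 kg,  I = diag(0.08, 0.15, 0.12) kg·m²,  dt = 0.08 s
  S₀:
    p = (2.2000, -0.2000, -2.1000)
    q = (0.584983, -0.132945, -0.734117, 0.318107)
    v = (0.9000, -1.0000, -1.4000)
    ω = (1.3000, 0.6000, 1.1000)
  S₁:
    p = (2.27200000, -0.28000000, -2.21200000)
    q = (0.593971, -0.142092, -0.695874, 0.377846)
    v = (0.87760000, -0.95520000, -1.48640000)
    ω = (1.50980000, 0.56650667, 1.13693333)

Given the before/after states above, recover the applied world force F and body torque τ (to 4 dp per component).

F = (-0.7000, 1.4000, -2.7000)
τ = (0.1900, -0.1200, 0.1100)

Δω = ω₁−ω₀ = (0.20980000, -0.03349333, 0.03693333)
gyro term ω₀×Iω₀ = (-0.0198, -0.0572, 0.0546)
τ = I·(Δω/dt) + ω₀×(Iω₀) = (0.1900, -0.1200, 0.1100)
velocity change Δv = (-0.02240000, 0.04480000, -0.08640000)
F = m·Δv/dt = (-0.7000, 1.4000, -2.7000)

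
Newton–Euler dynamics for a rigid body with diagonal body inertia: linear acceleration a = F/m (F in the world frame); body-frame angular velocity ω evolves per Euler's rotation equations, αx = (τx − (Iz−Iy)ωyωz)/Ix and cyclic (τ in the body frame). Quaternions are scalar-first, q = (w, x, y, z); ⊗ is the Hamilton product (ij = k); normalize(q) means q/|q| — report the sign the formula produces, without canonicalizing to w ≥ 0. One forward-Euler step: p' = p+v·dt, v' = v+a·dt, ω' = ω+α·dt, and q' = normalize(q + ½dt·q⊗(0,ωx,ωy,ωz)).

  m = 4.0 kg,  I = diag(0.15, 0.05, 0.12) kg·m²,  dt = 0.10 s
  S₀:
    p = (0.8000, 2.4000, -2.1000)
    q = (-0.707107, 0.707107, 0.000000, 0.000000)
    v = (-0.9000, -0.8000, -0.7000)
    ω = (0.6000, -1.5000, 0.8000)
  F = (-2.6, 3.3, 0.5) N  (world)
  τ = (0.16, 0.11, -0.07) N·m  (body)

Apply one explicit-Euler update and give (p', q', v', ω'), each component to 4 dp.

new position p' = (0.7100, 2.3200, -2.1700)
v' = v + a·dt = (-0.9650, -0.7175, -0.6875)
ω×(Iω) gyroscopic = (-0.0840, 0.0144, 0.0900)
α = I⁻¹(τ − ω×Iω) = (1.6267, 1.9120, -1.3333)
ω' = ω + α·dt = (0.7627, -1.3088, 0.6667)
q⊗(0,ω) = (-0.4242642, -0.4242642, 0.4949749, -1.6263461)
updated quaternion q' = (-0.7254, 0.6831, 0.0246, -0.0810)

p' = (0.7100, 2.3200, -2.1700)
q' = (-0.7254, 0.6831, 0.0246, -0.0810)
v' = (-0.9650, -0.7175, -0.6875)
ω' = (0.7627, -1.3088, 0.6667)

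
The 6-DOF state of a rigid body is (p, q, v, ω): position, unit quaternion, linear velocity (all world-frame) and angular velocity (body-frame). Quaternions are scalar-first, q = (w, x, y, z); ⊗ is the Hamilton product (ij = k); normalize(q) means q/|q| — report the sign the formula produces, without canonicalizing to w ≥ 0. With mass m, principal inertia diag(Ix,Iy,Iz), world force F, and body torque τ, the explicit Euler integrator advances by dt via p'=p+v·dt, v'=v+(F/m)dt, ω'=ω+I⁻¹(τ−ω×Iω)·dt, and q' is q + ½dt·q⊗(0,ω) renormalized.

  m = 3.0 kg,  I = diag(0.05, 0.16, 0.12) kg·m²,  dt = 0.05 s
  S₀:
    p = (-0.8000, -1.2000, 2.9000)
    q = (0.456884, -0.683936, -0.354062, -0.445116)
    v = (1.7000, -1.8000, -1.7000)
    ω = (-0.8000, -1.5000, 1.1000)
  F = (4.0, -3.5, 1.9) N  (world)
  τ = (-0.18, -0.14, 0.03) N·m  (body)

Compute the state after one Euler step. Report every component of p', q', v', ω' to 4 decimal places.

p' = (-0.7150, -1.2900, 2.8150)
q' = (0.4416, -0.7186, -0.3430, -0.4135)
v' = (1.7667, -1.8583, -1.6683)
ω' = (-1.0460, -1.5630, 1.0575)

p' = p + v·dt = (-0.7150, -1.2900, 2.8150)
new velocity v' = (1.7667, -1.8583, -1.6683)
gyro term ω×Iω = (0.0660, 0.0616, 0.1320)
(τ − ω×Iω)/I = (-4.9200, -1.2600, -0.8500)
ω' = ω + α·dt = (-1.0460, -1.5630, 1.0575)
2q̇ = q⊗(0,ω) = (-0.5886142, -1.4226494, 0.4230964, 1.2452268)
q' = normalize(q + ½dt·q⊗(0,ω)) = (0.4416, -0.7186, -0.3430, -0.4135)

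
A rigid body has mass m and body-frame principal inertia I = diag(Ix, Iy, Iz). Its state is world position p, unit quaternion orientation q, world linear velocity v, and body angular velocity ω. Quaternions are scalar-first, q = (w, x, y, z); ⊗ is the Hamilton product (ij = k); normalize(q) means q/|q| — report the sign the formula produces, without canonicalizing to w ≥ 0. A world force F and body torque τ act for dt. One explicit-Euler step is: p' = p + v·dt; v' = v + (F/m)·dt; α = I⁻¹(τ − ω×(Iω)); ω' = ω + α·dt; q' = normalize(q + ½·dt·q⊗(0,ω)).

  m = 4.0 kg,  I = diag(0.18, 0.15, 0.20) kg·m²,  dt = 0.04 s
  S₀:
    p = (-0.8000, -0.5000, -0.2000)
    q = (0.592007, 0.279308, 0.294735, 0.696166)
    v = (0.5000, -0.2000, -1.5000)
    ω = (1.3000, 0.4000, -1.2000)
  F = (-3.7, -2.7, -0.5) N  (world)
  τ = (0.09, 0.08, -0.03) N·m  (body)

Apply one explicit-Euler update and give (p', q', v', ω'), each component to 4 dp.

p' = (-0.7800, -0.5080, -0.2600)
q' = (0.5987, 0.2819, 0.3241, 0.6761)
v' = (0.4630, -0.2270, -1.5050)
ω' = (1.3253, 0.4130, -1.2029)

precession coupling ω×(Iω) = (-0.0240, 0.0312, -0.0156)
(τ − ω×Iω)/I = (0.6333, 0.3253, -0.0720)
new body rate ω' = (1.3253, 0.4130, -1.2029)
Hamilton product q⊗(0,ω) = (0.3544048, 0.1374607, 1.4769882, -0.9818407)
updated quaternion q' = (0.5987, 0.2819, 0.3241, 0.6761)
new position p' = (-0.7800, -0.5080, -0.2600)
v + (F/m)dt = (0.4630, -0.2270, -1.5050)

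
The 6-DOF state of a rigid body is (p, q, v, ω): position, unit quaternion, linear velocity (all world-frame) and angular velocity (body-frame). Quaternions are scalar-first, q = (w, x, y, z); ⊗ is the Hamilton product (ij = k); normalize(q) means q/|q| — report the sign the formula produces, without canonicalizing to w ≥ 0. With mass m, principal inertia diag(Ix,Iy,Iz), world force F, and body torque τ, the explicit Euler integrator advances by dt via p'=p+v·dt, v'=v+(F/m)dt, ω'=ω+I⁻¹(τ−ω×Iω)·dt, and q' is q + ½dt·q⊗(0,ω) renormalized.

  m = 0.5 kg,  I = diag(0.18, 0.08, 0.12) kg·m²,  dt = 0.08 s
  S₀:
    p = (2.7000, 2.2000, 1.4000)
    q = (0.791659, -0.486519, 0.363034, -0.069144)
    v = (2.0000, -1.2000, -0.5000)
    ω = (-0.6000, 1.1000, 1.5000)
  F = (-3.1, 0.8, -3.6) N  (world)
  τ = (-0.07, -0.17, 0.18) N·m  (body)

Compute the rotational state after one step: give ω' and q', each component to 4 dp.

precession coupling ω×(Iω) = (0.0660, -0.0540, 0.0660)
α = I⁻¹(τ − ω×Iω) = (-0.7556, -1.4500, 0.9500)
ω' = ω + α·dt = (-0.6604, 0.9840, 1.5760)
Hamilton product q⊗(0,ω) = (-0.5875328, 0.1456140, 1.6420898, 0.8701380)
updated quaternion q' = (0.7658, -0.4792, 0.4274, -0.0342)

ω' = (-0.6604, 0.9840, 1.5760)
q' = (0.7658, -0.4792, 0.4274, -0.0342)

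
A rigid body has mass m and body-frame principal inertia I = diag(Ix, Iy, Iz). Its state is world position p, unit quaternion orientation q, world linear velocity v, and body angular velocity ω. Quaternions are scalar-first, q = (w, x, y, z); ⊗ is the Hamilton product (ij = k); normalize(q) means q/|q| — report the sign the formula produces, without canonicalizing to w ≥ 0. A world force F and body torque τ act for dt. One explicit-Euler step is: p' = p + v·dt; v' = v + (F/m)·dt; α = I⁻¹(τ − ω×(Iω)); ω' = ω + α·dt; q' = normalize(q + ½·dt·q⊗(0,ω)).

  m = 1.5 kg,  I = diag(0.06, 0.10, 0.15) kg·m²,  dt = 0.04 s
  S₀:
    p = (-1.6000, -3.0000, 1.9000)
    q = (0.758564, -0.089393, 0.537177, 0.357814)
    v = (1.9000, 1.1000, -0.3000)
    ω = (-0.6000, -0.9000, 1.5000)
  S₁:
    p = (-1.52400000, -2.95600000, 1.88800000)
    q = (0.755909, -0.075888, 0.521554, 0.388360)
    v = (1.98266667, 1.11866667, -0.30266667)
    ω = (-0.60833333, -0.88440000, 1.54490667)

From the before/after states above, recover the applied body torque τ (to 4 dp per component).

rate change Δω = (-0.00833333, 0.01560000, 0.04490667)
ω₀×(Iω₀) = (-0.0675, 0.0810, 0.0216)
applied torque τ = (-0.0800, 0.1200, 0.1900)

τ = (-0.0800, 0.1200, 0.1900)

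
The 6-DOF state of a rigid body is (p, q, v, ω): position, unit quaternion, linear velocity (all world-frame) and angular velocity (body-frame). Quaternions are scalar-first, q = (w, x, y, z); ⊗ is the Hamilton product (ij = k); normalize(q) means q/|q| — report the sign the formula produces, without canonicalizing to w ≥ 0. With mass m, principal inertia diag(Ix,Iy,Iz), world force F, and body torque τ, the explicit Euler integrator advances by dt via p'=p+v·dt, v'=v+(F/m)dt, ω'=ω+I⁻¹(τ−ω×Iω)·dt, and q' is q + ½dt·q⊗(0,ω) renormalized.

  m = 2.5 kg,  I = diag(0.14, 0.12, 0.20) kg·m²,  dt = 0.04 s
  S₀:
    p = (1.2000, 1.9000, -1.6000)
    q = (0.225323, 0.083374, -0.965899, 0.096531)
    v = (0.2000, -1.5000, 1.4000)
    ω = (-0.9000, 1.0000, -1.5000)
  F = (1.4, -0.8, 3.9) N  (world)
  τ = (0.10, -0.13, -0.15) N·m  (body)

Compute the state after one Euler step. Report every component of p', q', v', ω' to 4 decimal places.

a = F/m = (0.5600, -0.3200, 1.5600)
p + v·dt = (1.2080, 1.8400, -1.5440)
new velocity v' = (0.2224, -1.5128, 1.4624)
gyro term ω×Iω = (-0.1200, -0.0810, 0.0180)
(τ − ω×Iω)/I = (1.5714, -0.4083, -0.8400)
ω + α·dt = (-0.8371, 0.9837, -1.5336)
Hamilton product q⊗(0,ω) = (1.1857321, 1.1495268, 0.2635061, -1.1239196)
q + ½dt·q⊗(0,ω), renormalized = (0.2488, 0.1063, -0.9598, 0.0740)

p' = (1.2080, 1.8400, -1.5440)
q' = (0.2488, 0.1063, -0.9598, 0.0740)
v' = (0.2224, -1.5128, 1.4624)
ω' = (-0.8371, 0.9837, -1.5336)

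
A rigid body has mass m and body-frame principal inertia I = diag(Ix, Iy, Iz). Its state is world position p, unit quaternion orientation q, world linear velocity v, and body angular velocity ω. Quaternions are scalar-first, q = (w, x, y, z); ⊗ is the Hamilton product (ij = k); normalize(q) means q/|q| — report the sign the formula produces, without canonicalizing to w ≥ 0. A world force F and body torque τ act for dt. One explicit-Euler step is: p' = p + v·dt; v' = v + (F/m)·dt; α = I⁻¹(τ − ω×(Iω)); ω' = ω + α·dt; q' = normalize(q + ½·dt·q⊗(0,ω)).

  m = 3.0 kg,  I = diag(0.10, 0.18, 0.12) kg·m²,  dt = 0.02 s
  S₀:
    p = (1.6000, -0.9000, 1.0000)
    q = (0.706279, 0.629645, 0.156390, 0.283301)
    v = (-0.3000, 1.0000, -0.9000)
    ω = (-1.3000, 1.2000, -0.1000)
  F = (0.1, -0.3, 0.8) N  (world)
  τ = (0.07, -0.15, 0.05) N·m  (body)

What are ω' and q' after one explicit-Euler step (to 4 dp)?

ω' = (-1.2874, 1.1836, -0.0709)
q' = (0.7128, 0.6168, 0.1618, 0.2921)

angular accel α = (0.6280, -0.8189, 1.4567)
new body rate ω' = (-1.2874, 1.1836, -0.0709)
2q̇ = q⊗(0,ω) = (0.6592006, -1.2737629, 0.5422080, 0.8882531)
q' = normalize(q + ½dt·q⊗(0,ω)) = (0.7128, 0.6168, 0.1618, 0.2921)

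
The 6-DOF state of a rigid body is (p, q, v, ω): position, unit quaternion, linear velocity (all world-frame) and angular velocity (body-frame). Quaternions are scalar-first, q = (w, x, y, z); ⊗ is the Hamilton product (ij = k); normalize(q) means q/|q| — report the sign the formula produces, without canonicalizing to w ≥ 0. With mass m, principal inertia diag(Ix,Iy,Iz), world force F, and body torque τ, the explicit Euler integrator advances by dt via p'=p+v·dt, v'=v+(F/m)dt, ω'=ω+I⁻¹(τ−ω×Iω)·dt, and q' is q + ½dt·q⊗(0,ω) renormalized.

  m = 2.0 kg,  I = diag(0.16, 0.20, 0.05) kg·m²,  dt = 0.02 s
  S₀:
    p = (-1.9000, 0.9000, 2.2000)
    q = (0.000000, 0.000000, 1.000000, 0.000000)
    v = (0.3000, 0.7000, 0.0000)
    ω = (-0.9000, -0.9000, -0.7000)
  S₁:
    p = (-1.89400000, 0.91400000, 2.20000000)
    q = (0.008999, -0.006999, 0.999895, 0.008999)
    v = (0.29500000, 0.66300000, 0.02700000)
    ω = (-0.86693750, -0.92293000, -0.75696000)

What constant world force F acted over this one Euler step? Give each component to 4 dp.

F = (-0.5000, -3.7000, 2.7000)

v₁ − v₀ = (-0.00500000, -0.03700000, 0.02700000)
applied force F = (-0.5000, -3.7000, 2.7000)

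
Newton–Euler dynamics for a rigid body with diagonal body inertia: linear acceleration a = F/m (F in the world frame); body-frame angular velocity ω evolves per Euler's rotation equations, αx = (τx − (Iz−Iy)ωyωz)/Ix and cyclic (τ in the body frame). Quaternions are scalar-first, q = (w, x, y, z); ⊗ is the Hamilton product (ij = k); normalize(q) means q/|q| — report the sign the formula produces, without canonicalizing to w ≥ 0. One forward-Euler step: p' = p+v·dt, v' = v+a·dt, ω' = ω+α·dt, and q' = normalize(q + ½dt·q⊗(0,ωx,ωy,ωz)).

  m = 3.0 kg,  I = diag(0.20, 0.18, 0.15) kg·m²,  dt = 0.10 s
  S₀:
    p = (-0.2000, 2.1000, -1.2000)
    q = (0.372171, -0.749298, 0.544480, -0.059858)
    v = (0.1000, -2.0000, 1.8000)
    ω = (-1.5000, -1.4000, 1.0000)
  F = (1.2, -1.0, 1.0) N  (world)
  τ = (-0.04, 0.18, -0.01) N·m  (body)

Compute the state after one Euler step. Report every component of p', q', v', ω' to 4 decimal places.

p' = (-0.1900, 1.9000, -1.0200)
q' = (0.3548, -0.7493, 0.5568, 0.0517)
v' = (0.1400, -2.0333, 1.8333)
ω' = (-1.5410, -1.2583, 1.0213)

ω×(Iω) gyroscopic = (0.0420, -0.0750, -0.0420)
angular accel α = (-0.4100, 1.4167, 0.2133)
ω' = ω + α·dt = (-1.5410, -1.2583, 1.0213)
q⊗(0,ω) = (-0.3018170, -0.0975777, 0.3180456, 2.2379082)
q' = normalize(q + ½dt·q⊗(0,ω)) = (0.3548, -0.7493, 0.5568, 0.0517)
new position p' = (-0.1900, 1.9000, -1.0200)
v + (F/m)dt = (0.1400, -2.0333, 1.8333)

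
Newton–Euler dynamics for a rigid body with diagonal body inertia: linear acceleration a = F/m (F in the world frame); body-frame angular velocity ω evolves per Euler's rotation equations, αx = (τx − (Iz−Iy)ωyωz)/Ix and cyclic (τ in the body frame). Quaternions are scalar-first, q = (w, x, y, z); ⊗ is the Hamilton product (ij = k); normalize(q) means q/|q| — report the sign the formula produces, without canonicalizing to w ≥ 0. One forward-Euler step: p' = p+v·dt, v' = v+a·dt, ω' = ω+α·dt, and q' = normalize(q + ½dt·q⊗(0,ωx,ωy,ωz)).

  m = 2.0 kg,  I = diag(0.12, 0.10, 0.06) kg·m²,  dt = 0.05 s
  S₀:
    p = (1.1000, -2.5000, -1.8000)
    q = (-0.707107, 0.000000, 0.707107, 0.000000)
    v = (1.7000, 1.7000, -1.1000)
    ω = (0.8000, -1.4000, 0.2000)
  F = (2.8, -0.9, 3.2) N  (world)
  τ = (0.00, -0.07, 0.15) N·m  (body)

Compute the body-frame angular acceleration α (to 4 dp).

ω×(Iω) gyroscopic = (0.0112, 0.0096, 0.0224)
(τ − ω×Iω)/I = (-0.0933, -0.7960, 2.1267)

α = (-0.0933, -0.7960, 2.1267)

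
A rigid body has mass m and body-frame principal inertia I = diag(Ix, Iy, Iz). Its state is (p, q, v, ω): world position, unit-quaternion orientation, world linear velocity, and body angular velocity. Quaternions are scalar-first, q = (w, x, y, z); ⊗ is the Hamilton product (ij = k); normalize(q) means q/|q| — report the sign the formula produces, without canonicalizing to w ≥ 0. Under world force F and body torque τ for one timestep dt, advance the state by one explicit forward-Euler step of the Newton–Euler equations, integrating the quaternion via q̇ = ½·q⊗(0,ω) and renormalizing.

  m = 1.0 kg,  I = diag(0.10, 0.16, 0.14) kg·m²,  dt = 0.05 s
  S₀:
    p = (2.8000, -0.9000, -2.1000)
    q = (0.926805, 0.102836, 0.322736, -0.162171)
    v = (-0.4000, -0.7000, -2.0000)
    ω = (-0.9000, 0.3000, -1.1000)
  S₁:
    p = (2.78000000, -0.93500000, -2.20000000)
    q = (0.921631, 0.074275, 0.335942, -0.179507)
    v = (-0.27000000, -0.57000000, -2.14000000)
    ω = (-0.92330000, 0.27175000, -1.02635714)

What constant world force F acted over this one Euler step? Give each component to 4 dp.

F = (2.6000, 2.6000, -2.8000)

Δv = v₁−v₀ = (0.13000000, 0.13000000, -0.14000000)
m·(v₁−v₀)/dt = (2.6000, 2.6000, -2.8000)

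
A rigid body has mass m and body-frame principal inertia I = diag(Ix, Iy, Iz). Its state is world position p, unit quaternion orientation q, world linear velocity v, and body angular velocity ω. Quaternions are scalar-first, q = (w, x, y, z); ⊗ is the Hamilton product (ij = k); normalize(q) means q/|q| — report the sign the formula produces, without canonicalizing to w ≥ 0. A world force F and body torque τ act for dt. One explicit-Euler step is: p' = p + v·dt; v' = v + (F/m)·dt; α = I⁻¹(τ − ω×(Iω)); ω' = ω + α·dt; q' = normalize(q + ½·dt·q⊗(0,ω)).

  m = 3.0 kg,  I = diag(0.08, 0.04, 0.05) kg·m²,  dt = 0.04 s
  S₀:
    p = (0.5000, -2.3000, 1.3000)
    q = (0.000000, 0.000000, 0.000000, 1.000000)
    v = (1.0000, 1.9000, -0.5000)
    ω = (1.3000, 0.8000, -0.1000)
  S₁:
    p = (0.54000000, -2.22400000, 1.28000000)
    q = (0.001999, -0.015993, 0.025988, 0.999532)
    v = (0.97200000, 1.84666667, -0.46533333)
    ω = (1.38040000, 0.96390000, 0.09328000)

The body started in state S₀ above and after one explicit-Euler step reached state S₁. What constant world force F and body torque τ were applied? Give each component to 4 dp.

Δω = ω₁−ω₀ = (0.08040000, 0.16390000, 0.19328000)
ω₀×(Iω₀) = (-0.0008, -0.0039, -0.0416)
applied torque τ = (0.1600, 0.1600, 0.2000)
v₁ − v₀ = (-0.02800000, -0.05333333, 0.03466667)
applied force F = (-2.1000, -4.0000, 2.6000)

F = (-2.1000, -4.0000, 2.6000)
τ = (0.1600, 0.1600, 0.2000)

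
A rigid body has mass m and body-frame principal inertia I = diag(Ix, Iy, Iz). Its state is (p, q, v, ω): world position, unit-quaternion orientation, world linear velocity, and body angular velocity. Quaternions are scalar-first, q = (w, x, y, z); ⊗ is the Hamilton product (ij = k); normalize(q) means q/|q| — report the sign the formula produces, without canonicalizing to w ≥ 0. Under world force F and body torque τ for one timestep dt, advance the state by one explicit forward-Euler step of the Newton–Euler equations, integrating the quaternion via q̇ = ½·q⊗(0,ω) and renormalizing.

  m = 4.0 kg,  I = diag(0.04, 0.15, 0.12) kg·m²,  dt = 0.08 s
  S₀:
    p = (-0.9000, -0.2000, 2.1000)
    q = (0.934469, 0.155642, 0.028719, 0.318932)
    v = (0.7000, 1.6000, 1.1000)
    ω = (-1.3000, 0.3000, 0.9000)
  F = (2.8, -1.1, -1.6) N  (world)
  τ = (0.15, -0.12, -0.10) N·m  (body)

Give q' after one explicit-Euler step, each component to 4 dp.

q' = (0.9288, 0.1040, 0.0177, 0.3552)

2q̇ = q⊗(0,ω) = (-0.0933199, -1.2846422, -0.2743487, 0.9250494)
q + ½dt·q⊗(0,ω), renormalized = (0.9288, 0.1040, 0.0177, 0.3552)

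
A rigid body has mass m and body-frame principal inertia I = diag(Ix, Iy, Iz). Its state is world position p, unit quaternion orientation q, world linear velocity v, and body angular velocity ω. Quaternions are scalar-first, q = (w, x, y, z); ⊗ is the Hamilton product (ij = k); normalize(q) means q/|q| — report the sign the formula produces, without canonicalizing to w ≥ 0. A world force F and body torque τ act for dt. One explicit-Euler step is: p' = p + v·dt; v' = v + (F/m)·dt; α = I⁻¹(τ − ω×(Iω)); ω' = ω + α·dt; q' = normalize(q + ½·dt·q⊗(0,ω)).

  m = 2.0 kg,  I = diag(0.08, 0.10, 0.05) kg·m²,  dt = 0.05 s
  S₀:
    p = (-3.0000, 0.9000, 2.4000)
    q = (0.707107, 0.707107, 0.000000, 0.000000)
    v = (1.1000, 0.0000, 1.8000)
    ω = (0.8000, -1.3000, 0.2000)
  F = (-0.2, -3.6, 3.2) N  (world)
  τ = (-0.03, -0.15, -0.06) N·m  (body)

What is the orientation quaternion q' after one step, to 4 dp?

2q̇ = q⊗(0,ω) = (-0.5656856, 0.5656856, -1.0606605, -0.7778177)
updated quaternion q' = (0.6925, 0.7207, -0.0265, -0.0194)

q' = (0.6925, 0.7207, -0.0265, -0.0194)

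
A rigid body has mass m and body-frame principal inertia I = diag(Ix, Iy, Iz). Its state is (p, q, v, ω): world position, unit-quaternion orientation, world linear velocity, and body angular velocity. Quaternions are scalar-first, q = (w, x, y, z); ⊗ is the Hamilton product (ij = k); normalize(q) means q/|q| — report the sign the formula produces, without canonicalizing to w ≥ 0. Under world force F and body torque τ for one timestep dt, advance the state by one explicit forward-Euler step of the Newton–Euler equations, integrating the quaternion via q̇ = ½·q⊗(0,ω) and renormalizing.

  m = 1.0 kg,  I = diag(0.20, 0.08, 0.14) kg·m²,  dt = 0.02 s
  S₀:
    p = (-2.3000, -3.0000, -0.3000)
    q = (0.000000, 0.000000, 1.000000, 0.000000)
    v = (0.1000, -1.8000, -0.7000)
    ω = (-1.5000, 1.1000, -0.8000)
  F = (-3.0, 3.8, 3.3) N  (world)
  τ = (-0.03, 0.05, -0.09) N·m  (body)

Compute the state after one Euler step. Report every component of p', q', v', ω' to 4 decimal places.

p' = (-2.2980, -3.0360, -0.3140)
q' = (-0.0110, -0.0080, 0.9998, 0.0150)
v' = (0.0400, -1.7240, -0.6340)
ω' = (-1.4977, 1.0945, -0.8411)

precession coupling ω×(Iω) = (-0.0528, 0.0720, 0.1980)
(τ − ω×Iω)/I = (0.1140, -0.2750, -2.0571)
ω' = ω + α·dt = (-1.4977, 1.0945, -0.8411)
q⊗(0,ω) = (-1.1000000, -0.8000000, 0.0000000, 1.5000000)
q + ½dt·q⊗(0,ω), renormalized = (-0.0110, -0.0080, 0.9998, 0.0150)
a = F/m = (-3.0000, 3.8000, 3.3000)
new position p' = (-2.2980, -3.0360, -0.3140)
new velocity v' = (0.0400, -1.7240, -0.6340)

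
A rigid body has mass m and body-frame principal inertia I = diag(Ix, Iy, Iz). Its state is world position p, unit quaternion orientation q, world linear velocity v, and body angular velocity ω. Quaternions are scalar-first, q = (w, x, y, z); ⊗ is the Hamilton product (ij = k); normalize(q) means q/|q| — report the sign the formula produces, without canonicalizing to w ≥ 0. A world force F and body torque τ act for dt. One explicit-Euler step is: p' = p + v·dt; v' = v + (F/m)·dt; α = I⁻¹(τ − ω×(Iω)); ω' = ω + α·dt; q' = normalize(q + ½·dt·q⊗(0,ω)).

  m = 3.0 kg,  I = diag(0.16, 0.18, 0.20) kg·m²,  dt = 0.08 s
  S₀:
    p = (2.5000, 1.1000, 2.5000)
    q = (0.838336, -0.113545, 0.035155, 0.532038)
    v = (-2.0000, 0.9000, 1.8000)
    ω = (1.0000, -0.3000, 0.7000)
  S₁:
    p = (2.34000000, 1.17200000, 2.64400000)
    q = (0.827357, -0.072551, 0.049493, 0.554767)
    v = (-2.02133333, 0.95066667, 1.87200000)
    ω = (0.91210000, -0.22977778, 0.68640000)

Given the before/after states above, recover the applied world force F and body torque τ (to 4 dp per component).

F = (-0.8000, 1.9000, 2.7000)
τ = (-0.1800, 0.1300, -0.0400)

ω₁ − ω₀ = (-0.08790000, 0.07022222, -0.01360000)
I·α + gyro = (-0.1800, 0.1300, -0.0400)
Δv = v₁−v₀ = (-0.02133333, 0.05066667, 0.07200000)
applied force F = (-0.8000, 1.9000, 2.7000)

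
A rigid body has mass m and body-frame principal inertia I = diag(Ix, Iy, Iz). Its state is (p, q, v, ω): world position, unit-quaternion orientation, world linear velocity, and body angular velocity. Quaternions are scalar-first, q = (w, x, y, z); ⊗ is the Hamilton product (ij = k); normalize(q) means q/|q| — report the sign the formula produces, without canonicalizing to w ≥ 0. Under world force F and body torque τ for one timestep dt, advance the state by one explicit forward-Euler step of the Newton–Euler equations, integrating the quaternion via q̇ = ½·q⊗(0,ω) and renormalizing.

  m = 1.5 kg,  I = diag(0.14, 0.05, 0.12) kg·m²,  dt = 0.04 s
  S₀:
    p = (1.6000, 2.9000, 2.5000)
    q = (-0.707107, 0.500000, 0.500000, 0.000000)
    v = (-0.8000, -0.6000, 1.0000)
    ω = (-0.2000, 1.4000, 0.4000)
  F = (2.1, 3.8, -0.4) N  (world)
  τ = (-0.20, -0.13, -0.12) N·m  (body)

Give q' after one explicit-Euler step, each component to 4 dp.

q⊗(0,ω) = (-0.6000000, 0.3414214, -1.1899498, 0.5171572)
updated quaternion q' = (-0.7188, 0.5066, 0.4760, 0.0103)

q' = (-0.7188, 0.5066, 0.4760, 0.0103)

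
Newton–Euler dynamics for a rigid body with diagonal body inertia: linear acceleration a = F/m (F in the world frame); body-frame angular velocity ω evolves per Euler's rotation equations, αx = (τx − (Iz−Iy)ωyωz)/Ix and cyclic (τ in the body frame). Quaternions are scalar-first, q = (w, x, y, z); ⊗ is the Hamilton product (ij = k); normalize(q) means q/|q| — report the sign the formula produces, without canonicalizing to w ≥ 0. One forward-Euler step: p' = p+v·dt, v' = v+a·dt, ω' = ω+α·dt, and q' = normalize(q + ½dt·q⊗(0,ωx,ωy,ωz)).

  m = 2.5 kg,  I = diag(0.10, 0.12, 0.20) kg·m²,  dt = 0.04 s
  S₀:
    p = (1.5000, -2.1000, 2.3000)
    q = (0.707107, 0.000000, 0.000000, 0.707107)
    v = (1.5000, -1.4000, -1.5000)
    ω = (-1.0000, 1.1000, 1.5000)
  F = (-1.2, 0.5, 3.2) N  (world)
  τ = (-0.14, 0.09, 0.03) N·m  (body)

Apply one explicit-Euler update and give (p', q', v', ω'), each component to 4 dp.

p' = (1.5600, -2.1560, 2.2400)
q' = (0.6853, -0.0297, 0.0014, 0.7277)
v' = (1.4808, -1.3920, -1.4488)
ω' = (-1.1088, 1.0800, 1.5104)

α = I⁻¹(τ − ω×Iω) = (-2.7200, -0.5000, 0.2600)
new body rate ω' = (-1.1088, 1.0800, 1.5104)
q⊗(0,ω) = (-1.0606605, -1.4849247, 0.0707107, 1.0606605)
q + ½dt·q⊗(0,ω), renormalized = (0.6853, -0.0297, 0.0014, 0.7277)
linear accel F/m = (-0.4800, 0.2000, 1.2800)
p + v·dt = (1.5600, -2.1560, 2.2400)
v' = v + a·dt = (1.4808, -1.3920, -1.4488)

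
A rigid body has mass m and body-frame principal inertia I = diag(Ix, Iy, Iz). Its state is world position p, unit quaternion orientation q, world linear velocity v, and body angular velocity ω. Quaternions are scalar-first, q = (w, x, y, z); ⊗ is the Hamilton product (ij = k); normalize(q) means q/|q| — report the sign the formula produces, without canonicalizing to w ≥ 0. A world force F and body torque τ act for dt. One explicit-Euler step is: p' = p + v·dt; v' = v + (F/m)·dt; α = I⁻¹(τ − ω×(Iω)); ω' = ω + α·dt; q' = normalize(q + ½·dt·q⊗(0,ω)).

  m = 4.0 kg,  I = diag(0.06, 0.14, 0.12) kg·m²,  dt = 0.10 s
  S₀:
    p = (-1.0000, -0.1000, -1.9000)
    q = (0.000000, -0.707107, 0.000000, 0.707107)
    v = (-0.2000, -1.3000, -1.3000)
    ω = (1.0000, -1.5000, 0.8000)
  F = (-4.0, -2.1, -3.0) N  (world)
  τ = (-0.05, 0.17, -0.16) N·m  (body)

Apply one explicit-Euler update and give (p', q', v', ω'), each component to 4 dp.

a = (-1.0000, -0.5250, -0.7500)
p + v·dt = (-1.0200, -0.2300, -2.0300)
v + (F/m)dt = (-0.3000, -1.3525, -1.3750)
α = I⁻¹(τ − ω×Iω) = (-1.2333, 1.5571, -0.3333)
ω + α·dt = (0.8767, -1.3443, 0.7667)
q⊗(0,ω) = (0.1414214, 1.0606605, 1.2727926, 1.0606605)
q' = normalize(q + ½dt·q⊗(0,ω)) = (0.0070, -0.6509, 0.0633, 0.7565)

p' = (-1.0200, -0.2300, -2.0300)
q' = (0.0070, -0.6509, 0.0633, 0.7565)
v' = (-0.3000, -1.3525, -1.3750)
ω' = (0.8767, -1.3443, 0.7667)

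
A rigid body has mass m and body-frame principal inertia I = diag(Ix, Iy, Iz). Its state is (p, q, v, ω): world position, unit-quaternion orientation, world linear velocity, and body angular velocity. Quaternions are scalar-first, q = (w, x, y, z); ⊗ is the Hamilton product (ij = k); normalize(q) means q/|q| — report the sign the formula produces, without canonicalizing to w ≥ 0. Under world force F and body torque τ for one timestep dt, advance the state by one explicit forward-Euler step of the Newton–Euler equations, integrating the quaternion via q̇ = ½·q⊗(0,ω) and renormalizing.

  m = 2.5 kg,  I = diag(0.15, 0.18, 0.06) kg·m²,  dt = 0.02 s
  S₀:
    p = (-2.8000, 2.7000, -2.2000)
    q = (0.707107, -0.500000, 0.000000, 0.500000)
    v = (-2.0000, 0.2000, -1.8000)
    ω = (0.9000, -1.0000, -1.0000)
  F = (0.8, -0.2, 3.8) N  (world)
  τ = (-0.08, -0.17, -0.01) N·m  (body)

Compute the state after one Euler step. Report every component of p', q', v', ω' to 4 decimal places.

α = I⁻¹(τ − ω×Iω) = (0.2667, -0.4944, 0.2833)
ω' = ω + α·dt = (0.9053, -1.0099, -0.9943)
q⊗(0,ω) = (0.9500000, 1.1363963, -0.7571070, -0.2071070)
q' = normalize(q + ½dt·q⊗(0,ω)) = (0.7165, -0.4886, -0.0076, 0.4979)
a = (0.3200, -0.0800, 1.5200)
p + v·dt = (-2.8400, 2.7040, -2.2360)
v + (F/m)dt = (-1.9936, 0.1984, -1.7696)

p' = (-2.8400, 2.7040, -2.2360)
q' = (0.7165, -0.4886, -0.0076, 0.4979)
v' = (-1.9936, 0.1984, -1.7696)
ω' = (0.9053, -1.0099, -0.9943)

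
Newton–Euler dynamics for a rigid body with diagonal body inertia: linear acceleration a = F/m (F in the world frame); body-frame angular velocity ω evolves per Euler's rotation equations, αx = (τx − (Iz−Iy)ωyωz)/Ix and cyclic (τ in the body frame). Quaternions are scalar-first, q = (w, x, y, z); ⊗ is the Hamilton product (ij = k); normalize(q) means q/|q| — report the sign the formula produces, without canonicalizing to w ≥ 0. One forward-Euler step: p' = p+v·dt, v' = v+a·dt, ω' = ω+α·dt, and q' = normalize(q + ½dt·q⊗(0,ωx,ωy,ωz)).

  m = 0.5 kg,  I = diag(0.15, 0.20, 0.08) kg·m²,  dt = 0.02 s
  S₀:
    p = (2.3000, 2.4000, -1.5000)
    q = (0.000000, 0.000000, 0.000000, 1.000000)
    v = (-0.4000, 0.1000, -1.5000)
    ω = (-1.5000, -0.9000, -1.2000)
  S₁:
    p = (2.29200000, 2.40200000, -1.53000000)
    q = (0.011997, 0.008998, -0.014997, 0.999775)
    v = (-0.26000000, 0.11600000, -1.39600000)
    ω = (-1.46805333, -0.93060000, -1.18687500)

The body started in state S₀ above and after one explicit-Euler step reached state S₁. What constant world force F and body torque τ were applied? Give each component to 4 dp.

F = (3.5000, 0.4000, 2.6000)
τ = (0.1100, -0.1800, 0.1200)

Δv = v₁−v₀ = (0.14000000, 0.01600000, 0.10400000)
F = m·Δv/dt = (3.5000, 0.4000, 2.6000)
Δω = ω₁−ω₀ = (0.03194667, -0.03060000, 0.01312500)
precession coupling = (-0.1296, 0.1260, 0.0675)
I·α + gyro = (0.1100, -0.1800, 0.1200)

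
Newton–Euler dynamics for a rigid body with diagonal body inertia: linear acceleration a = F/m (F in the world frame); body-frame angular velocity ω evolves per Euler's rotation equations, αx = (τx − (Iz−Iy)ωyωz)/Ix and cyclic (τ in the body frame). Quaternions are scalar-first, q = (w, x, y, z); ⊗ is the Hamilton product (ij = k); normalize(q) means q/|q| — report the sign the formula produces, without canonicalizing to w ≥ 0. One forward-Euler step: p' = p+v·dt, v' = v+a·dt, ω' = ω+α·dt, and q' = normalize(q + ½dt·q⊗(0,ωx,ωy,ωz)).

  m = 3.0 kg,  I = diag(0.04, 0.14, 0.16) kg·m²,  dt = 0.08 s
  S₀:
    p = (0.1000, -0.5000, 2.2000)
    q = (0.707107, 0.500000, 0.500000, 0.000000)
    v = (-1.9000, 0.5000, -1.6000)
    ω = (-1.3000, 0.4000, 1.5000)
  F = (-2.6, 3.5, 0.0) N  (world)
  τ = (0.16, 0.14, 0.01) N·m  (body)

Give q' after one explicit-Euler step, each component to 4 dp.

q' = (0.7227, 0.4916, 0.4797, 0.0762)

Hamilton product q⊗(0,ω) = (0.4500000, -0.1692391, -0.4671572, 1.9106605)
updated quaternion q' = (0.7227, 0.4916, 0.4797, 0.0762)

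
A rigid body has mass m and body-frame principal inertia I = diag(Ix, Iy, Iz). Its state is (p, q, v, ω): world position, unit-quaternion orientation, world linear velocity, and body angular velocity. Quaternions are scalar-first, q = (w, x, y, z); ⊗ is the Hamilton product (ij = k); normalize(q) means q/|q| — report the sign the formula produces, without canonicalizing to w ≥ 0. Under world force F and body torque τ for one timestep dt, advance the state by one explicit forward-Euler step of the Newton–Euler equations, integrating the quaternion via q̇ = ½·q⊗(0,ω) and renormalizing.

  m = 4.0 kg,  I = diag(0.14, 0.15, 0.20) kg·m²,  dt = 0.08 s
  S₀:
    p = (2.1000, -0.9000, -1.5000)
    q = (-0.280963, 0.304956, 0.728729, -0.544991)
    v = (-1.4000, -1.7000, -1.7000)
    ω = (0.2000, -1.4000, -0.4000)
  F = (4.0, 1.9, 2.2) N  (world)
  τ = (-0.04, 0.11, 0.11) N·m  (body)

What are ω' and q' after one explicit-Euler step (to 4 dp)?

ω' = (0.1611, -1.3439, -0.3549)
q' = (-0.2509, 0.2601, 0.7437, -0.5624)

precession coupling ω×(Iω) = (0.0280, 0.0048, -0.0028)
(τ − ω×Iω)/I = (-0.4857, 0.7013, 0.5640)
ω' = ω + α·dt = (0.1611, -1.3439, -0.3549)
2q̇ = q⊗(0,ω) = (0.7412330, -1.1106716, 0.4063324, -0.4602990)
q + ½dt·q⊗(0,ω), renormalized = (-0.2509, 0.2601, 0.7437, -0.5624)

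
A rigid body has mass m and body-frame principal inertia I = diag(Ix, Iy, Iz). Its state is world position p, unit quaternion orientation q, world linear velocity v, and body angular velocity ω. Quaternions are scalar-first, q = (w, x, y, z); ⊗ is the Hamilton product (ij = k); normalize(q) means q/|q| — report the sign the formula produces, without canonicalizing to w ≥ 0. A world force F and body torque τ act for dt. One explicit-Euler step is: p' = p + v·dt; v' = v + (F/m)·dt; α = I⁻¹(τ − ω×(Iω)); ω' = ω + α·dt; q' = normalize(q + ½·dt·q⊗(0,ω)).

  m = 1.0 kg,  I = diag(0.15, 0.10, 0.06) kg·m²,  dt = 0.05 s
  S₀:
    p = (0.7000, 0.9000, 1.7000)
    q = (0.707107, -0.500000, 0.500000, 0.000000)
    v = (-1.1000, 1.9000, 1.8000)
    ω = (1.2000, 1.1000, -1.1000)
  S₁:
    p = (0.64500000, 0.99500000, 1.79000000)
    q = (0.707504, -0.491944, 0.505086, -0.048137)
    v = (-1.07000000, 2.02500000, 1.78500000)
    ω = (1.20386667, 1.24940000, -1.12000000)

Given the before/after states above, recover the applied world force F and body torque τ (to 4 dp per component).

F = (0.6000, 2.5000, -0.3000)
τ = (0.0600, 0.1800, -0.0900)

v₁ − v₀ = (0.03000000, 0.12500000, -0.01500000)
m·(v₁−v₀)/dt = (0.6000, 2.5000, -0.3000)
Δω = ω₁−ω₀ = (0.00386667, 0.14940000, -0.02000000)
τ = I·(Δω/dt) + ω₀×(Iω₀) = (0.0600, 0.1800, -0.0900)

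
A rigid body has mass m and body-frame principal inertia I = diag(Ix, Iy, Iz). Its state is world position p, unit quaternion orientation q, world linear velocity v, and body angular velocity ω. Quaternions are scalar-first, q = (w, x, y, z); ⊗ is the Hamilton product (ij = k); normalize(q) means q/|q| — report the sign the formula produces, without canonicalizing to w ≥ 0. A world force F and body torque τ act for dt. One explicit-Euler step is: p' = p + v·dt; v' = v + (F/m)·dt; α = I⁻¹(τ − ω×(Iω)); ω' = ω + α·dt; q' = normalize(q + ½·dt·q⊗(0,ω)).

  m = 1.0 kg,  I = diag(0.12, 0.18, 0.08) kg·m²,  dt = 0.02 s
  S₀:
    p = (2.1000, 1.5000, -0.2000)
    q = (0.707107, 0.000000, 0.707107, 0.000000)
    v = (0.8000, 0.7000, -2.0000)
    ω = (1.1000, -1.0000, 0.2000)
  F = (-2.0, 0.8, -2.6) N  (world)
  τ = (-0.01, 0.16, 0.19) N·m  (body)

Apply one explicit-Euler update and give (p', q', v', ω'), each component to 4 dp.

p' = (2.1160, 1.5140, -0.2400)
q' = (0.7141, 0.0092, 0.7000, -0.0064)
v' = (0.7600, 0.7160, -2.0520)
ω' = (1.0950, -0.9832, 0.2640)

a = F/m = (-2.0000, 0.8000, -2.6000)
new position p' = (2.1160, 1.5140, -0.2400)
v + (F/m)dt = (0.7600, 0.7160, -2.0520)
(τ − ω×Iω)/I = (-0.2500, 0.8400, 3.2000)
ω + α·dt = (1.0950, -0.9832, 0.2640)
q⊗(0,ω) = (0.7071070, 0.9192391, -0.7071070, -0.6363963)
updated quaternion q' = (0.7141, 0.0092, 0.7000, -0.0064)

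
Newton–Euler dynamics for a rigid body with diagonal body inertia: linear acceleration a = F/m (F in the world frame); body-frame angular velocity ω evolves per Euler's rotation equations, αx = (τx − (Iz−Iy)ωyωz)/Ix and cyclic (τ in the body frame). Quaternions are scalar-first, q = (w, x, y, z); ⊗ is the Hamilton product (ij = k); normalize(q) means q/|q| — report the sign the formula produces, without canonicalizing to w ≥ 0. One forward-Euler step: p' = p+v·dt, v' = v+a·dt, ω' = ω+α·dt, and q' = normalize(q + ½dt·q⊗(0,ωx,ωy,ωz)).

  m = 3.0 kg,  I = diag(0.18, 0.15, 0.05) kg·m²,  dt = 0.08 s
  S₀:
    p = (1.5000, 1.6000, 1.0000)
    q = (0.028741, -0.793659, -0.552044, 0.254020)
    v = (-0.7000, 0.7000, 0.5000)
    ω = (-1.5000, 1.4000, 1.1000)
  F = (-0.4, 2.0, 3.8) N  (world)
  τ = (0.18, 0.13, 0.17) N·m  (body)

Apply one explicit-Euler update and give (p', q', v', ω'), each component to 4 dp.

precession coupling ω×(Iω) = (-0.1540, -0.2145, 0.0630)
angular accel α = (1.8556, 2.2967, 2.1400)
ω + α·dt = (-1.3516, 1.5837, 1.2712)
Hamilton product q⊗(0,ω) = (-0.6970489, -1.0059879, 0.5322323, -1.9075735)
updated quaternion q' = (0.0009, -0.8303, -0.5285, 0.1770)
p + v·dt = (1.4440, 1.6560, 1.0400)
new velocity v' = (-0.7107, 0.7533, 0.6013)

p' = (1.4440, 1.6560, 1.0400)
q' = (0.0009, -0.8303, -0.5285, 0.1770)
v' = (-0.7107, 0.7533, 0.6013)
ω' = (-1.3516, 1.5837, 1.2712)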